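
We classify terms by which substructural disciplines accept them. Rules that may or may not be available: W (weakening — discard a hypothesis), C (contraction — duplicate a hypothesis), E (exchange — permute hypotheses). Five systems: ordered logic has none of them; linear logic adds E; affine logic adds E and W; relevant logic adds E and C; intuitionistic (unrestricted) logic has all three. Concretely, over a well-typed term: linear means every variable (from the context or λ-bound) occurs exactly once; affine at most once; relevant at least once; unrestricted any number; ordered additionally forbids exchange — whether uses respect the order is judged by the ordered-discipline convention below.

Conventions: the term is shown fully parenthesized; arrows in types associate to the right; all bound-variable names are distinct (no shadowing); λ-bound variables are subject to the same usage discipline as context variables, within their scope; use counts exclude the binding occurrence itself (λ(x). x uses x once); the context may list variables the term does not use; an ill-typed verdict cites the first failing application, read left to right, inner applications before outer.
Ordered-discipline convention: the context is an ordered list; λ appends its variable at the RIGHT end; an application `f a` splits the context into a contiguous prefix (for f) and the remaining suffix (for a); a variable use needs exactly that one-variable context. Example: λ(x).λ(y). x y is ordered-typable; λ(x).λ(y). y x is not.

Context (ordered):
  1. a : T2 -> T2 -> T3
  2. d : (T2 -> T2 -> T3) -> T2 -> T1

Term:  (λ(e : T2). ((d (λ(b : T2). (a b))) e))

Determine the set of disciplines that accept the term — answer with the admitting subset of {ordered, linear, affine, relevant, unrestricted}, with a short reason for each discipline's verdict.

admitted by: linear, affine, relevant, unrestricted
variable uses: a ×1; d ×1; e [bound] ×1; b [bound] ×1
left-to-right use order: d, a, b, e
typing: ✓ — T2 -> T1
ordered: ✗, use order d, a, b, e needs exchange
linear: ✓, a, d, e, b: one use apiece
affine: ✓, a, d, e, b: no repeats, contraction unneeded
relevant: ✓, none of a, d, e, b goes unused
unrestricted: ✓, well-typed at T2 -> T1; no restrictions here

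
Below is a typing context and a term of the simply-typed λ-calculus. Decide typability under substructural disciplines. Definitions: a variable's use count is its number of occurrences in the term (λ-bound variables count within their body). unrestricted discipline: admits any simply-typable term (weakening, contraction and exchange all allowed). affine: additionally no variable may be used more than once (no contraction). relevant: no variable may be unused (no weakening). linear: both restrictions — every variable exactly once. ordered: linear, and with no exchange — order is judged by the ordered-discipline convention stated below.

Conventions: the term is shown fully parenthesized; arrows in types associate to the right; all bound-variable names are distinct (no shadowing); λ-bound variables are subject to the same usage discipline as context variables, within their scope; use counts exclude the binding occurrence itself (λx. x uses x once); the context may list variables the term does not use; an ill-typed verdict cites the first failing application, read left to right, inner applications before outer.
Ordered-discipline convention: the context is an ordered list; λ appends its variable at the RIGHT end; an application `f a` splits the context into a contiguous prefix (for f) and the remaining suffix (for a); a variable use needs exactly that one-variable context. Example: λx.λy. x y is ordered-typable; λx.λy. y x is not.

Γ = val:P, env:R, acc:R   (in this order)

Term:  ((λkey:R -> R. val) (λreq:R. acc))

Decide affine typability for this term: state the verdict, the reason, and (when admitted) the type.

yes — val, env, acc, key, req: no repeats, contraction unneeded; term : P
usage: val ×1, env ×0, acc ×1, key (bound) ×0, req (bound) ×0
use order (left to right): val, acc
typing: well-typed at P
all disciplines: ordered ✗; linear ✗; affine ✓; relevant ✗; unrestricted ✓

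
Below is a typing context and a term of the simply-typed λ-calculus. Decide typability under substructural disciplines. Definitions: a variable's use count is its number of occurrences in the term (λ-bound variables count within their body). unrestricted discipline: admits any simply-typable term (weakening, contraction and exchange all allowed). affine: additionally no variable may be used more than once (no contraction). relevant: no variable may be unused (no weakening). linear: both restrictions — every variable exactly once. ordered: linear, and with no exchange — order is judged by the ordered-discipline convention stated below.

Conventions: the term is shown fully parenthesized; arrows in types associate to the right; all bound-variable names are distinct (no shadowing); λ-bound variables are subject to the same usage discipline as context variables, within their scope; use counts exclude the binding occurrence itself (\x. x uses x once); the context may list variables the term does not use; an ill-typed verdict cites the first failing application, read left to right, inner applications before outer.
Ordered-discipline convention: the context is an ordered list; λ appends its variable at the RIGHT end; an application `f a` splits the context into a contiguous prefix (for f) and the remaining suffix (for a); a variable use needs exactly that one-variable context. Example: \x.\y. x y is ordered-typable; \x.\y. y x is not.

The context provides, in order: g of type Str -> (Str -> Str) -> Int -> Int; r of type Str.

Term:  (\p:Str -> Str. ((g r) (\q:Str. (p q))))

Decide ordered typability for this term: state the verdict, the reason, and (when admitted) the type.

yes — g, r, p, q: once each, no exchange needed; term : (Str -> Str) -> Int -> Int
counts: g: 1×; r: 1×; p [bound]: 1×; q [bound]: 1×
use order (left to right): g, r, p, q
typing: ✓ — (Str -> Str) -> Int -> Int
per-discipline verdicts: ordered ✓ | linear ✓ | affine ✓ | relevant ✓ | unrestricted ✓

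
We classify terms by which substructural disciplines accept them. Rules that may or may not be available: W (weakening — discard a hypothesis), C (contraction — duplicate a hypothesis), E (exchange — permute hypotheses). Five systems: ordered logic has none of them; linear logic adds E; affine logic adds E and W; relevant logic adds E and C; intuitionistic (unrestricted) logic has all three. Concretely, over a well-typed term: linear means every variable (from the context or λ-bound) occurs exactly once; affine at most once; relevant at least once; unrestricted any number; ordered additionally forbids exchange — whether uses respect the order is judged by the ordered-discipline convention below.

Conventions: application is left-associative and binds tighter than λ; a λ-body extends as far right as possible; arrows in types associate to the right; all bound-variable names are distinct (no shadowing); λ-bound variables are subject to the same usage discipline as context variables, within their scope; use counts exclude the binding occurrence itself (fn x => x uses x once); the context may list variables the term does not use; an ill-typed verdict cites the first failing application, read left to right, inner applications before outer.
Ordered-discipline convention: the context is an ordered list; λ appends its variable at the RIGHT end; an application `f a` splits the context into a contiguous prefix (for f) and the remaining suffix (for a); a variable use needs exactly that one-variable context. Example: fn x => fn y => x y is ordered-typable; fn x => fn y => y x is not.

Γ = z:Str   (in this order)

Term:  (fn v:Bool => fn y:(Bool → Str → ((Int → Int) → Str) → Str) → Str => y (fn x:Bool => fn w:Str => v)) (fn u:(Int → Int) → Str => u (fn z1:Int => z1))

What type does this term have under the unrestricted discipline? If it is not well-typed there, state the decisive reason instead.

not well-typed under unrestricted — not simply typable
variable uses: z: 0; v (bound): 1; y (bound): 1; x (bound): 0; w (bound): 0; u (bound): 1; z1 (bound): 1
left-to-right use order: y, v, u, z1
typing: ill-typed: a function awaiting Bool → Str → ((Int → Int) → Str) → Str gets Bool → Str → Bool
all disciplines: ordered ✗, linear ✗, affine ✗, relevant ✗, unrestricted ✗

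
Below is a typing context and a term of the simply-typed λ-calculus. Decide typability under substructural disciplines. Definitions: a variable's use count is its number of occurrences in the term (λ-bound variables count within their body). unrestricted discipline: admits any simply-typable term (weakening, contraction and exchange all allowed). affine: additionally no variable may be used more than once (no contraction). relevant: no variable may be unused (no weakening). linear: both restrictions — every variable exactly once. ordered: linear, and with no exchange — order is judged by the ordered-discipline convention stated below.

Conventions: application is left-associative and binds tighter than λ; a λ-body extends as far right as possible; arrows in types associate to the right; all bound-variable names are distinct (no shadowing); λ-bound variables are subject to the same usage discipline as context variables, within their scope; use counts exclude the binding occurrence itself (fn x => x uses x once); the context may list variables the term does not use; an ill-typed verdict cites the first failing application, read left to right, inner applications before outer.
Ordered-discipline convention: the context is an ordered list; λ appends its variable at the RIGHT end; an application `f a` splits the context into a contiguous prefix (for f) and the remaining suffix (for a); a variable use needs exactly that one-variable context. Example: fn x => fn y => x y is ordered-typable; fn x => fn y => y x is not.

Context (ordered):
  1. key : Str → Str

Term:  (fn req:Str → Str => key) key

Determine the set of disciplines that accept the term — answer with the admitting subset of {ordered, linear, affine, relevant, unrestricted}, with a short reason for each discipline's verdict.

accepted by: unrestricted
counts: key ×2, req (bound) ×0
use order (left to right): key, key
typing: the term checks, with type Str → Str
ordered ✗ (key ×2 used more than once (contraction); req left unused)
linear ✗ (key ×2 used more than once (contraction); req left unused)
affine ✗ (key ×2 used more than once (contraction))
relevant ✗ (req left unused)
unrestricted ✓ (simply typable at Str → Str; W, C, E all held)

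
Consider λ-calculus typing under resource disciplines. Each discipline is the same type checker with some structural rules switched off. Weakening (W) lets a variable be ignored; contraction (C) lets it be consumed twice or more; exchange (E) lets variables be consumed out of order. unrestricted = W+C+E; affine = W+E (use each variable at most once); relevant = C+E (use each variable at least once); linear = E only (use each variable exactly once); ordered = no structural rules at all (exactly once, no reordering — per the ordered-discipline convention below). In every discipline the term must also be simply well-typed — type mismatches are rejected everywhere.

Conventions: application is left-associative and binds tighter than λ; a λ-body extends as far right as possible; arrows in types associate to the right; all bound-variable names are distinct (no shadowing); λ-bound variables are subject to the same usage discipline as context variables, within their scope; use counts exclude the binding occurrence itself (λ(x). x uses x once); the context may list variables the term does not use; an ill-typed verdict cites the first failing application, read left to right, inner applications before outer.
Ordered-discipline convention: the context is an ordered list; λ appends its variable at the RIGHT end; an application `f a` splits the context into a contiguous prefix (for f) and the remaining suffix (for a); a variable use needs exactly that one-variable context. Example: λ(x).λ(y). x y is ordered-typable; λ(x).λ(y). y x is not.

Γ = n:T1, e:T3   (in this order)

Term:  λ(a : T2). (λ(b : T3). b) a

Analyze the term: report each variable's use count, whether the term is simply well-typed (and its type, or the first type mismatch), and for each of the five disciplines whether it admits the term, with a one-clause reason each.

use counts: n: 0×; e: 0×; a (λ-bound): 1×; b (λ-bound): 1×
order of uses: b, a
typing: ill-typed: a function awaiting T3 gets T2
ordered ✗ (a type mismatch blocks all five)
linear ✗ (the type mismatch rejects it)
affine ✗ (not simply typable)
relevant ✗ (fails simple typing)
unrestricted ✗ (a type mismatch blocks all five)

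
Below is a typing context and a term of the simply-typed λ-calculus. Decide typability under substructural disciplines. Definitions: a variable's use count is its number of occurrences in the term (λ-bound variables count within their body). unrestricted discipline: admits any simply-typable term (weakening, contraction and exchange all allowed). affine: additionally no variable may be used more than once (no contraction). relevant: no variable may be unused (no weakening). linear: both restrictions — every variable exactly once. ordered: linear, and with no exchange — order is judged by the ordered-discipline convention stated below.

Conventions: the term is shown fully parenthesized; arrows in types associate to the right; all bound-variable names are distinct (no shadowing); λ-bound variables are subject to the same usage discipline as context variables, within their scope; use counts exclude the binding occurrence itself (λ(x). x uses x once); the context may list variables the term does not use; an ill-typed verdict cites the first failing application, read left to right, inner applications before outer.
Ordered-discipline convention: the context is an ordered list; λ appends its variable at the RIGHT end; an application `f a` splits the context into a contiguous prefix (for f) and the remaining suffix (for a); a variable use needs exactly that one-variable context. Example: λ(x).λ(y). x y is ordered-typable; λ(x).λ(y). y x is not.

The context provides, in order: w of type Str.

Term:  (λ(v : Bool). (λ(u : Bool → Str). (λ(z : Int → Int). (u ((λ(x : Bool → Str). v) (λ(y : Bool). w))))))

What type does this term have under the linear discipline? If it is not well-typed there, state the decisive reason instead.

not well-typed under linear — needs weakening: z, x, y unused
use counts: w ×1; v (bound) ×1; u (bound) ×1; z (bound) ×0; x (bound) ×0; y (bound) ×0
left-to-right use order: u, v, w
typing: well-typed at Bool → (Bool → Str) → (Int → Int) → Str
per-discipline verdicts: ordered ✗ · linear ✗ · affine ✓ · relevant ✗ · unrestricted ✓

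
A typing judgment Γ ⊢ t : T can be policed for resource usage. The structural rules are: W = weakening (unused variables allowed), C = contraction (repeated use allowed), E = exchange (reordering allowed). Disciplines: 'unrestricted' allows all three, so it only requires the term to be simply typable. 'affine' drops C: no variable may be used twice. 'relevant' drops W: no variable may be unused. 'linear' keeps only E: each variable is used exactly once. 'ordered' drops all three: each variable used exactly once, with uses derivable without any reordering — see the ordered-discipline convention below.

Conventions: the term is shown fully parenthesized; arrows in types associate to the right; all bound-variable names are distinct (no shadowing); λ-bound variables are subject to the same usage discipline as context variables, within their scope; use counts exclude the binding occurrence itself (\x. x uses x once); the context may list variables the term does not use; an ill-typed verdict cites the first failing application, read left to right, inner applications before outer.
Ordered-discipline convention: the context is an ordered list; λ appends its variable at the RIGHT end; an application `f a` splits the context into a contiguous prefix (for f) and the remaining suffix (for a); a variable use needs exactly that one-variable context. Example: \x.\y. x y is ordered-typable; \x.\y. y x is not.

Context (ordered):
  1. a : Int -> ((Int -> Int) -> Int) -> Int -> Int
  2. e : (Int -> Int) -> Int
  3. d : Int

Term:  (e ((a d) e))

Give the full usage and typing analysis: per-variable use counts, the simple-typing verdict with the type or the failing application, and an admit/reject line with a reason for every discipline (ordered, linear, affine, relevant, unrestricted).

variable uses: a ×1; e ×2; d ×1
use order (left to right): e, a, d, e
typing: well-typed at Int
ordered: ✗, needs contraction — e ×2
linear: ✗, needs contraction — e ×2
affine: ✗, needs contraction — e ×2
relevant: ✓, every one of a, e, d appears
unrestricted: ✓, type-checks (Int) and nothing is barred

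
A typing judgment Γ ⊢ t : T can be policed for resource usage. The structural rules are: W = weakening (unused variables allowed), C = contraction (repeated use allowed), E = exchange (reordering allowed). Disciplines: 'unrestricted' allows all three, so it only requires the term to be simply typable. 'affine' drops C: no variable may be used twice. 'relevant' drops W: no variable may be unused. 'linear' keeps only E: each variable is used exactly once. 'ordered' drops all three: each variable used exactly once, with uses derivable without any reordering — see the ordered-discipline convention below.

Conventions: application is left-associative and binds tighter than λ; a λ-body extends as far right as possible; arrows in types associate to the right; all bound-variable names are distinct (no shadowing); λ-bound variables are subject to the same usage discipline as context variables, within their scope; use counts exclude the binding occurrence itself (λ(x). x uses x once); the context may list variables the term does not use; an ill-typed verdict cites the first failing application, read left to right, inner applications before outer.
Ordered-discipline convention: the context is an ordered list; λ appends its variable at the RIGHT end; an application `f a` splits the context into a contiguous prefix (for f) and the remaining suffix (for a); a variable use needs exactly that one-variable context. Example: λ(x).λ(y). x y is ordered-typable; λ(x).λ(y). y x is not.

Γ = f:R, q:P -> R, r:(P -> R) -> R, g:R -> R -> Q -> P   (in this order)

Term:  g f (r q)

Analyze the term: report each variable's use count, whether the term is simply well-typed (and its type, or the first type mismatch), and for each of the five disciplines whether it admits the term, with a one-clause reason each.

use counts: f: 1; q: 1; r: 1; g: 1
uses in reading order: g, f, r, q
typing: well-typed — term : Q -> P
ordered ✗ (no contiguous prefix/suffix split fits g, f, r, q)
linear ✓ (exactly-once usage across f, q, r, g)
affine ✓ (none of f, q, r, g used more than once)
relevant ✓ (f, q, r, g: all used, weakening unneeded)
unrestricted ✓ (simply typable at Q -> P; W, C, E all held)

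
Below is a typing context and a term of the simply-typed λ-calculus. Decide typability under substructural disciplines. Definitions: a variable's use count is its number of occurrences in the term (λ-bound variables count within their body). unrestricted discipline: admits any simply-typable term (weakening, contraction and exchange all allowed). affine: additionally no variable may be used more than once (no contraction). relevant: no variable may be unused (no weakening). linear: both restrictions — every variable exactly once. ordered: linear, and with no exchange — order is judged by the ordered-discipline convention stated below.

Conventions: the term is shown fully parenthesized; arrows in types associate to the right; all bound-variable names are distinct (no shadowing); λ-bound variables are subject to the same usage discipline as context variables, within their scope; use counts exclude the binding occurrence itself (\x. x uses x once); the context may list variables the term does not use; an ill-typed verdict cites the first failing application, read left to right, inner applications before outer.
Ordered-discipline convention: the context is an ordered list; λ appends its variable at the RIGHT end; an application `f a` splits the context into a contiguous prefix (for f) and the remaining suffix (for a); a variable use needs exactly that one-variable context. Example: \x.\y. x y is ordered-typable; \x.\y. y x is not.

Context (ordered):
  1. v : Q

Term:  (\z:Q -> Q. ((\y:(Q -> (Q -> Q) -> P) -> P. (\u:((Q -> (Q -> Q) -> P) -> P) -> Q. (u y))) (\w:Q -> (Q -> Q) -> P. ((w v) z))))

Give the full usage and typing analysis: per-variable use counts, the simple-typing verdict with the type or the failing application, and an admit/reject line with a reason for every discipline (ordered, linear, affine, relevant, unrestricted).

variable uses: v: 1, z [bound]: 1, y [bound]: 1, u [bound]: 1, w [bound]: 1
uses in reading order: u, y, w, v, z
typing: ✓ — (Q -> Q) -> (((Q -> (Q -> Q) -> P) -> P) -> Q) -> Q
ordered: ✗ — no contiguous prefix/suffix split fits u, y, w, v, z
linear: ✓ — v, z, y, u, w: one use apiece
affine: ✓ — at most one use each (v, z, y, u, w)
relevant: ✓ — none of v, z, y, u, w goes unused
unrestricted: ✓ — simply typable at (Q -> Q) -> (((Q -> (Q -> Q) -> P) -> P) -> Q) -> Q; W, C, E all held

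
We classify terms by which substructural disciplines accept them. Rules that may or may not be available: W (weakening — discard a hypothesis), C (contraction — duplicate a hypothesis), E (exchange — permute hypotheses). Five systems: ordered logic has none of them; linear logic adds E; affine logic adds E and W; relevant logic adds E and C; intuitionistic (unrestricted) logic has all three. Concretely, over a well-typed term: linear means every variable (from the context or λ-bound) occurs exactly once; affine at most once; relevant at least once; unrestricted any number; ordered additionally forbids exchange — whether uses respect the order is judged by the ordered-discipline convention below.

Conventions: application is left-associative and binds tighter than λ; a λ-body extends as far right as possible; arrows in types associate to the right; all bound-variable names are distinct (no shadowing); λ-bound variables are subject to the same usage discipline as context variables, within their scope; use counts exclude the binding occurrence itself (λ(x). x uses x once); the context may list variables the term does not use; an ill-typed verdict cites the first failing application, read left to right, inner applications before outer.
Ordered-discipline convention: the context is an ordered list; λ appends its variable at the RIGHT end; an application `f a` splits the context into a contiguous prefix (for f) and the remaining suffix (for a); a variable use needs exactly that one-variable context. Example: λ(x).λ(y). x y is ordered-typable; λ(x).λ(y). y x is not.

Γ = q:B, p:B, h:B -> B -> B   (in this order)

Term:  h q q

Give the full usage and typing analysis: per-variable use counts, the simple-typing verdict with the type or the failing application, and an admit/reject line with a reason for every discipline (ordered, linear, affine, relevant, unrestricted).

counts: q ×2; p ×0; h ×1
order of uses: h, q, q
typing: the term checks, with type B
ordered: ✗, q ×2 used more than once (contraction); unused: p — weakening required
linear: ✗, q ×2 used more than once (contraction); unused: p — weakening required
affine: ✗, q ×2 used more than once (contraction)
relevant: ✗, unused: p — weakening required
unrestricted: ✓, well-typed at B; no restrictions here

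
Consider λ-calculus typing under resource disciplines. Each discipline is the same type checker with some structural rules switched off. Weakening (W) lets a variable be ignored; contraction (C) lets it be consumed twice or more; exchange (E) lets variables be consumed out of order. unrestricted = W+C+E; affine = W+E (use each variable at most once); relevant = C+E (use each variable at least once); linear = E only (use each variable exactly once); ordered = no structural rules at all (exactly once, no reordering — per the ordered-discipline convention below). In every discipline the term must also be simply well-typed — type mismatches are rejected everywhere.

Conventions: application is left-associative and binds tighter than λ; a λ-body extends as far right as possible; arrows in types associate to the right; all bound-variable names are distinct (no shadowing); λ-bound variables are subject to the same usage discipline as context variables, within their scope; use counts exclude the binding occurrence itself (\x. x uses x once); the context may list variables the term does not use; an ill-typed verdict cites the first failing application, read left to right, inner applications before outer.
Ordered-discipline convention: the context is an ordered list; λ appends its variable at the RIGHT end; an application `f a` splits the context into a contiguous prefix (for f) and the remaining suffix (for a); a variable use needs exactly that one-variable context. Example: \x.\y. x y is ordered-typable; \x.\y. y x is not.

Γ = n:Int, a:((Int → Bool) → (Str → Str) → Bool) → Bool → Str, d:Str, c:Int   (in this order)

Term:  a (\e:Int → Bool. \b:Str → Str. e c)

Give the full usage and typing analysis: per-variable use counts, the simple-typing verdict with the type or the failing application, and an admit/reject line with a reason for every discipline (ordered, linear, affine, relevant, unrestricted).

counts: n=0, a=1, d=0, c=1, e [bound]=1, b [bound]=0
uses in reading order: a, e, c
typing: well-typed at Bool → Str
ordered: ✗, n, d, b never used (weakening)
linear: ✗, n, d, b never used (weakening)
affine: ✓, at most one use each (n, a, d, c, e, b)
relevant: ✗, n, d, b never used (weakening)
unrestricted: ✓, well-typed at Bool → Str; no restrictions here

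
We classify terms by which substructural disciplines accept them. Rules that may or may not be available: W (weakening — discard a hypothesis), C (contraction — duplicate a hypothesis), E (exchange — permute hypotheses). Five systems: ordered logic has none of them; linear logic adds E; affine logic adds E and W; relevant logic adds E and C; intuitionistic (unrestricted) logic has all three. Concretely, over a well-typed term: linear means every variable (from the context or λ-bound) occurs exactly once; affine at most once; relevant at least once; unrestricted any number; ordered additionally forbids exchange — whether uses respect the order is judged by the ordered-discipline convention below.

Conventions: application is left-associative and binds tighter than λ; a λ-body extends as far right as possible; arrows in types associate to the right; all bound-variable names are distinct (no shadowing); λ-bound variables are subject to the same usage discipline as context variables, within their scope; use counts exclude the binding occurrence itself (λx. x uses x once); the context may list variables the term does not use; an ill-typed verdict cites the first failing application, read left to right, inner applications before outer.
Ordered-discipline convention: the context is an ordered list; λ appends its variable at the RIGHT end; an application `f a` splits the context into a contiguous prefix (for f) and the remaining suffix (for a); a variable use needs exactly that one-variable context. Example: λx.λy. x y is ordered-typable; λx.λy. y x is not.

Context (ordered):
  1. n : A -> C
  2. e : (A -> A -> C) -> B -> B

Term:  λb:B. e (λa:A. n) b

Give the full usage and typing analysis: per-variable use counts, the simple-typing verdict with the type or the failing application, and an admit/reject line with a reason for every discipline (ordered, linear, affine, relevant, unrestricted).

variable uses: n ×1, e ×1, b (λ-bound) ×1, a (λ-bound) ×0
use order (left to right): e, n, b
typing: well-typed at B -> B
ordered ✗ (a never used (weakening))
linear ✗ (a never used (weakening))
affine ✓ (at most one use each (n, e, b, a))
relevant ✗ (a never used (weakening))
unrestricted ✓ (type-checks (B -> B) and nothing is barred)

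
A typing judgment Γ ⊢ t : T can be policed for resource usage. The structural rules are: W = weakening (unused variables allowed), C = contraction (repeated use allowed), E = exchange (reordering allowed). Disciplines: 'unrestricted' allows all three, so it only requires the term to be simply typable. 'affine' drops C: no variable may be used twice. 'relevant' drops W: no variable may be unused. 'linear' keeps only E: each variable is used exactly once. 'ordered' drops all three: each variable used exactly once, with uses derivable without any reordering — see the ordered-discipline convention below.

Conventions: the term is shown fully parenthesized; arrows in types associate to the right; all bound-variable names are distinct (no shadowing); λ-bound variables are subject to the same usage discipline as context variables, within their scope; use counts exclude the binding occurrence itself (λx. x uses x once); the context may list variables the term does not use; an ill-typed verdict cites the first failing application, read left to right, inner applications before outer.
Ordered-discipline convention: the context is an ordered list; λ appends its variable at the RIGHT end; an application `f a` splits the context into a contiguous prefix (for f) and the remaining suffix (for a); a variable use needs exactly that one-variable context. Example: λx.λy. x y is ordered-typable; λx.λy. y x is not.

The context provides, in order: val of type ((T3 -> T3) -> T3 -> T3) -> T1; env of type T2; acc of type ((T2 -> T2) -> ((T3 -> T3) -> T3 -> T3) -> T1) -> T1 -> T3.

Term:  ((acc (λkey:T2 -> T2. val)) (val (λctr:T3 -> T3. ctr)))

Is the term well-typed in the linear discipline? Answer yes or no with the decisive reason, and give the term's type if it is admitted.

no — repeated use of val ×2; env, key never used (weakening)
counts: val: 2×, env: 0×, acc: 1×, key (bound): 0×, ctr (bound): 1×
uses in reading order: acc, val, val, ctr
typing: well-typed — term : T3
all disciplines: ordered ✗; linear ✗; affine ✗; relevant ✗; unrestricted ✓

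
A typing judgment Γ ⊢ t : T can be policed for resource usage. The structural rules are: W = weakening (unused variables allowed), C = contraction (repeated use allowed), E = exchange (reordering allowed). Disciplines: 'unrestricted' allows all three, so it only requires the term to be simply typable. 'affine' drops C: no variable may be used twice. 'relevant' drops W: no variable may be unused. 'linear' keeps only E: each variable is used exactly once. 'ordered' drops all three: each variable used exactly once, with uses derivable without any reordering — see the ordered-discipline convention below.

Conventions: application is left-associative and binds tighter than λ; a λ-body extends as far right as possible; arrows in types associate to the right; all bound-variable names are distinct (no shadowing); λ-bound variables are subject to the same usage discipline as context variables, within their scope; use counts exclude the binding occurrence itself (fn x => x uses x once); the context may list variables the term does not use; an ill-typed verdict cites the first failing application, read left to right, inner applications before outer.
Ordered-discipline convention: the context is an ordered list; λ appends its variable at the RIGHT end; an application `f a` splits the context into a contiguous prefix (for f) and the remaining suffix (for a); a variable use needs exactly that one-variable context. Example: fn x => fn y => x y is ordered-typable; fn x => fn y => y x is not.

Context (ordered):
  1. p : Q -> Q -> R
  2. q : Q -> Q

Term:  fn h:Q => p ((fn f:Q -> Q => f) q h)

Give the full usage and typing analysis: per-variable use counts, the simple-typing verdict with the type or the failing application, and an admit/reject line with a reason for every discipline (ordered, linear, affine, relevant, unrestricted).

usage: p ×1; q ×1; h [bound] ×1; f [bound] ×1
left-to-right use order: p, f, q, h
typing: ✓ — Q -> Q -> R
ordered: ✓, p, q, h, f once each; derivable with no W/C/E
linear: ✓, single use per variable (p, q, h, f)
affine: ✓, at most one use each (p, q, h, f)
relevant: ✓, every one of p, q, h, f appears
unrestricted: ✓, type-checks (Q -> Q -> R) and nothing is barred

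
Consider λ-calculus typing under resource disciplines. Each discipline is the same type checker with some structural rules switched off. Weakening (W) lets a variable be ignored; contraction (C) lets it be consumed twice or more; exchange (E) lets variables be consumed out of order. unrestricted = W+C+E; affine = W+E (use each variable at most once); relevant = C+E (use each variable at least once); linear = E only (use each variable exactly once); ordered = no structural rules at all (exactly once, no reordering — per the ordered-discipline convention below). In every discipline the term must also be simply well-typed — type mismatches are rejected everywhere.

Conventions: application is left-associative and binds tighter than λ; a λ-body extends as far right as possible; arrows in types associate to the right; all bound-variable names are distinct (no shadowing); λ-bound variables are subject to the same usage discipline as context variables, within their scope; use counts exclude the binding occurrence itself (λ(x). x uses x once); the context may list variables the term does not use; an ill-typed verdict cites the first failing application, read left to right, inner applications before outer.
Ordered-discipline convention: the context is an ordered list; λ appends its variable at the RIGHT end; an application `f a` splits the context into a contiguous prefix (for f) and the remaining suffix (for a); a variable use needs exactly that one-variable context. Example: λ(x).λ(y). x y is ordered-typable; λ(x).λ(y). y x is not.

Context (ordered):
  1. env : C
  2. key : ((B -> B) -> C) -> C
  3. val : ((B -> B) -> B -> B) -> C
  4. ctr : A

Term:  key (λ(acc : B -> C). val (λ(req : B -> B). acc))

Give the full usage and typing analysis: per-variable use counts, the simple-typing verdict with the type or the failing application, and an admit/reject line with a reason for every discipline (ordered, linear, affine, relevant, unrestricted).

use counts: env: 0, key: 1, val: 1, ctr: 0, acc (λ-bound): 1, req (λ-bound): 0
left-to-right use order: key, val, acc
typing: ill-typed: a function awaiting (B -> B) -> B -> B gets (B -> B) -> B -> C
ordered: ✗, fails simple typing
linear: ✗, a type mismatch blocks all five
affine: ✗, the type mismatch rejects it
relevant: ✗, not simply typable
unrestricted: ✗, fails simple typing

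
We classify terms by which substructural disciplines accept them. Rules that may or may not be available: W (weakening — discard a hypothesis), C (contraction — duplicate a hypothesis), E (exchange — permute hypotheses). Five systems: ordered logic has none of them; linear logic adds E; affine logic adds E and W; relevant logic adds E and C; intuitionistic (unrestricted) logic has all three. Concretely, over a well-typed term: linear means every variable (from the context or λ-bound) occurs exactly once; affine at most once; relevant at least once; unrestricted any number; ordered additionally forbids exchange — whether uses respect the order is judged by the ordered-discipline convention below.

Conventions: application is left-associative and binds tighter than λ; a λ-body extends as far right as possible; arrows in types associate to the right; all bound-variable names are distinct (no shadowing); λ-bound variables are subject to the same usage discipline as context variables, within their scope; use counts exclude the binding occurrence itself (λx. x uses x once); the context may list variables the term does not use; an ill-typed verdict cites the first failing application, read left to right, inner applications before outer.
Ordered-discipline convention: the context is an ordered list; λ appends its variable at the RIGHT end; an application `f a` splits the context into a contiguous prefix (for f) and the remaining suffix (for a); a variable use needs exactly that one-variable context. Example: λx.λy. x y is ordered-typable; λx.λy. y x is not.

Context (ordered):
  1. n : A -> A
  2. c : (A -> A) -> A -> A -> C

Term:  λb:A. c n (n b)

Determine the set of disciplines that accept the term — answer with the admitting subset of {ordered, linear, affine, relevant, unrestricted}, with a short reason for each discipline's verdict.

admitted in: relevant, unrestricted
variable uses: n: 2×; c: 1×; b [bound]: 1×
uses in reading order: c, n, n, b
typing: well-typed — term : A -> A -> C
ordered: ✗ — n ×2 used more than once (contraction)
linear: ✗ — n ×2 used more than once (contraction)
affine: ✗ — n ×2 used more than once (contraction)
relevant: ✓ — at least one use each (n, c, b)
unrestricted: ✓ — type-checks (A -> A -> C) and nothing is barred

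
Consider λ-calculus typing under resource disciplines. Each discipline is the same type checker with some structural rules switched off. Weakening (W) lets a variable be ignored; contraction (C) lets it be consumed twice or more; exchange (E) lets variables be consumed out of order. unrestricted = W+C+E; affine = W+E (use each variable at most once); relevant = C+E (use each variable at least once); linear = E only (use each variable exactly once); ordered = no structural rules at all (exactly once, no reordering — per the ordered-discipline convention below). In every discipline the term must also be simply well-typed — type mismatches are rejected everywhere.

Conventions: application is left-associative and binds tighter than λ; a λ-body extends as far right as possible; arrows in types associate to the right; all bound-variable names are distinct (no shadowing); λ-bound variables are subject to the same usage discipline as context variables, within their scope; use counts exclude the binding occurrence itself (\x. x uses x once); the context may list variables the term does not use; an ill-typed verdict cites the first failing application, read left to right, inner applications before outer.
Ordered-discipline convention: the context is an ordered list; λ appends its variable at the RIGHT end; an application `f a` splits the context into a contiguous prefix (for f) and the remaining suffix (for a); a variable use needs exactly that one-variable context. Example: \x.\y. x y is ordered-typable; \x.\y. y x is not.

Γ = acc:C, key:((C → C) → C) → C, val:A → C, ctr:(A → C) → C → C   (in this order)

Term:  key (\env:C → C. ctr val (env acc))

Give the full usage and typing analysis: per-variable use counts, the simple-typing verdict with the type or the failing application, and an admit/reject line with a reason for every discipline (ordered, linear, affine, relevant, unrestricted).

variable uses: acc=1, key=1, val=1, ctr=1, env (λ-bound)=1
uses in reading order: key, ctr, val, env, acc
typing: well-typed — term : C
ordered: ✗, use order key, ctr, val, env, acc needs exchange
linear: ✓, single use per variable (acc, key, val, ctr, env)
affine: ✓, acc, key, val, ctr, env: no repeats, contraction unneeded
relevant: ✓, every one of acc, key, val, ctr, env appears
unrestricted: ✓, type-checks (C) and nothing is barred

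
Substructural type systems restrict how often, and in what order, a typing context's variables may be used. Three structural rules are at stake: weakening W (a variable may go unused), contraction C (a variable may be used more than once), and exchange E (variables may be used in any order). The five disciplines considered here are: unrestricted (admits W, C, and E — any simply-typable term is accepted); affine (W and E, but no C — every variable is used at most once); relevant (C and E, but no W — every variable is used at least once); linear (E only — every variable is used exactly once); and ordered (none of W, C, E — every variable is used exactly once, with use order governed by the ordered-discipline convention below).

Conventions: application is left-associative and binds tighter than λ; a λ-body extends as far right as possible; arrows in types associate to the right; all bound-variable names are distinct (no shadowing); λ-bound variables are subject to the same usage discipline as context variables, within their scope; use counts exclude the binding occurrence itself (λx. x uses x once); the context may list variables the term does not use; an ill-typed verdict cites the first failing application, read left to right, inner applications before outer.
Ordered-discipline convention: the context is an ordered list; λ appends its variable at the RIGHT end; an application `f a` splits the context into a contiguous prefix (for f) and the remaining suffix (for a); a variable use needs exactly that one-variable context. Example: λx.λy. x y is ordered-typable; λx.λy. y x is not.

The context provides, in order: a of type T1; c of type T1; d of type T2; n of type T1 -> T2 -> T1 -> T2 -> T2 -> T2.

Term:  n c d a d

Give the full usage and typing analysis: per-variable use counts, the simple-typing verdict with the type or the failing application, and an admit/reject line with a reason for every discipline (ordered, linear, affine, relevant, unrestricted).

variable uses: a: 1×; c: 1×; d: 2×; n: 1×
uses in reading order: n, c, d, a, d
typing: ✓ — T2 -> T2
ordered: ✗ — uses contraction: d ×2
linear: ✗ — uses contraction: d ×2
affine: ✗ — uses contraction: d ×2
relevant: ✓ — every one of a, c, d, n appears
unrestricted: ✓ — simply typable at T2 -> T2; W, C, E all held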